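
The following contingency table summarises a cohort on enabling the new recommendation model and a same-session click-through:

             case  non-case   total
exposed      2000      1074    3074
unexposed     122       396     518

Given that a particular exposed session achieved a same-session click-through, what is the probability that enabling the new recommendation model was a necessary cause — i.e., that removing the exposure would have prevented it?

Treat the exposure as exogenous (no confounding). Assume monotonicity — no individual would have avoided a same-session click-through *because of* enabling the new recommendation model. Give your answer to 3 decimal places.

p₁ = P(outcome | exposed) = 2000/3074 = 0.65062
p₀ = P(outcome | unexposed) = 122/518 = 0.23552
Under exogeneity and monotonicity, PN = (p₁ − p₀) / p₁.
PN = (0.65062 − 0.23552) / 0.65062 = 0.4151 / 0.65062 ≈ 0.6380

PN ≈ 0.638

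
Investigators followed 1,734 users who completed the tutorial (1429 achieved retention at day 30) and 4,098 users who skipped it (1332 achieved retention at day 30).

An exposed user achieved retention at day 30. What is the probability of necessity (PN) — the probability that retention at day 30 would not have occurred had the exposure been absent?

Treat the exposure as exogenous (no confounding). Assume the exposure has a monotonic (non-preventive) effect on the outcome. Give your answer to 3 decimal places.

p₁ = P(outcome | exposed) = 1429/1734 = 0.82411
p₀ = P(outcome | unexposed) = 1332/4098 = 0.32504
Under exogeneity and monotonicity, PN = (p₁ − p₀) / p₁.
PN = (0.82411 − 0.32504) / 0.82411 = 0.49907 / 0.82411 ≈ 0.6056

PN ≈ 0.606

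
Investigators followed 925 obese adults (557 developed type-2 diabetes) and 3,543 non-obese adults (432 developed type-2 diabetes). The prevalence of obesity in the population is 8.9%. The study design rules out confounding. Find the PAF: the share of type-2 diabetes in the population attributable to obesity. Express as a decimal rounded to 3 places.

PAF ≈ 0.260

p₁ = P(outcome | exposed) = 557/925 = 0.60216
p₀ = P(outcome | unexposed) = 432/3543 = 0.12193
Overall risk P(Y=1) = π·p₁ + (1−π)·p₀ = 0.089×0.60216 + 0.911×0.12193 = 0.16467.
Under exogeneity, PAF = [P(Y=1) − p₀] / P(Y=1).
PAF = (0.16467 − 0.12193) / 0.16467 ≈ 0.2596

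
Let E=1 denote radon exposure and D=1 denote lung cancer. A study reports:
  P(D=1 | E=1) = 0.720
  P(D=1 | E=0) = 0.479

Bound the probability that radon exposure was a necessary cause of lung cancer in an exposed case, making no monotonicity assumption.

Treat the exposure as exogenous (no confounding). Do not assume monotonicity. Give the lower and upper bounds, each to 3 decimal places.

Let p₁ = 0.72, p₀ = 0.479.
Under exogeneity alone the bounds on PN are max{0,(p₁−p₀)/p₁} ≤ PN ≤ min{1,(1−p₀)/p₁}.
  lower = (p₁ − p₀)/p₁ = 0.241 / 0.72 ≈ 0.3347
  upper = min{1, (1 − p₀)/p₁} = 0.521 / 0.72 ≈ 0.7236

0.335 ≤ PN ≤ 0.724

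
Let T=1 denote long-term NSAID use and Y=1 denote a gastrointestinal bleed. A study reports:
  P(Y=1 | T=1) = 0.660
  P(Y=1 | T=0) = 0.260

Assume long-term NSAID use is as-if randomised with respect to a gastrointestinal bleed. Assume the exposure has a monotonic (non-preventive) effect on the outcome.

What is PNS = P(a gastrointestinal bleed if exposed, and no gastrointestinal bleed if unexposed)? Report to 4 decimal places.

PNS ≈ 0.4000

Let p₁ = 0.66, p₀ = 0.26.
Under exogeneity and monotonicity, PNS = p₁ − p₀.
PNS = 0.66 − 0.26 = 0.4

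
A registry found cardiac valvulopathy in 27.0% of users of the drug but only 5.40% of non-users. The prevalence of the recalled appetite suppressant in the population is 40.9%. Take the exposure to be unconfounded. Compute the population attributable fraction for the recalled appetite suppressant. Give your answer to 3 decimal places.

p₁ = 0.27, p₀ = 0.054.
Overall risk P(Y=1) = π·p₁ + (1−π)·p₀ = 0.409×0.27 + 0.591×0.054 = 0.14234.
Under exogeneity, PAF = [P(Y=1) − p₀] / P(Y=1).
PAF = (0.14234 − 0.054) / 0.14234 ≈ 0.6206

PAF ≈ 0.621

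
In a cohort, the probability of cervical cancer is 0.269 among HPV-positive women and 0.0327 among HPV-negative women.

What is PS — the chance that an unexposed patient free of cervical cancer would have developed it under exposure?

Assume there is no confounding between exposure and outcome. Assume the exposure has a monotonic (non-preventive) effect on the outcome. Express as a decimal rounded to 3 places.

PS ≈ 0.244

Let p₁ = 0.269, p₀ = 0.0327.
Under exogeneity and monotonicity, PS = (p₁ − p₀) / (1 − p₀).
PS = (0.269 − 0.0327) / (1 − 0.0327) = 0.2363 / 0.9673 ≈ 0.2443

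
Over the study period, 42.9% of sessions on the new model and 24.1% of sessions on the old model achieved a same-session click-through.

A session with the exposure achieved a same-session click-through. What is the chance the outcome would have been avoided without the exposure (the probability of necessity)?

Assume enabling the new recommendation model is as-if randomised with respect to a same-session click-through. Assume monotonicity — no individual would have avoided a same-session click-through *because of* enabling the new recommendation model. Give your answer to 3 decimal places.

p₁ = 0.429, p₀ = 0.241.
Under exogeneity and monotonicity, PN = (p₁ − p₀) / p₁.
PN = (0.429 − 0.241) / 0.429 = 0.188 / 0.429 ≈ 0.4382

PN ≈ 0.438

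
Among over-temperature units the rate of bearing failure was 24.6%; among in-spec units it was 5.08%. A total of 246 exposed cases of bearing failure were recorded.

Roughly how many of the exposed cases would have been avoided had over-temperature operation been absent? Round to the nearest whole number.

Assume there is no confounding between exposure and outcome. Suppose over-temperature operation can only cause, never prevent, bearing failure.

about 195 cases

p₁ = 0.246, p₀ = 0.0508.
PN = (p₁ − p₀)/p₁ = (0.246 − 0.0508) / 0.246 ≈ 0.79350.
Attributable cases ≈ PN × (exposed cases) = 0.79350 × 246 ≈ 195.20.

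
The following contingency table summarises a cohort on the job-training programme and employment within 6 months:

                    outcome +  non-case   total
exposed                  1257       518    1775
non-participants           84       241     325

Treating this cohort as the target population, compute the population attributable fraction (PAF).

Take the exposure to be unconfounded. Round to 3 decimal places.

p₁ = P(outcome | exposed) = 1257/1775 = 0.70817
p₀ = P(outcome | unexposed) = 84/325 = 0.25846
Exposure prevalence π = 1775/2100 = 0.84524; overall risk P(Y=1) = 0.63857.
Under exogeneity, PAF = [P(Y=1) − p₀]/P(Y=1).
PAF = (0.63857 − 0.25846) / 0.63857 ≈ 0.5953

PAF ≈ 0.595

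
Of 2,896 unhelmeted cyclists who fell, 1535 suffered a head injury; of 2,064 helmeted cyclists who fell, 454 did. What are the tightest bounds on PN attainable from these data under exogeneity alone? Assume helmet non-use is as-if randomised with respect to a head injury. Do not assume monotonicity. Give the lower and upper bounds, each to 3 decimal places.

0.585 ≤ PN ≤ 1.000

p₁ = P(outcome | exposed) = 1535/2896 = 0.53004
p₀ = P(outcome | unexposed) = 454/2064 = 0.21996
Under exogeneity alone the bounds on PN are max{0,(p₁−p₀)/p₁} ≤ PN ≤ min{1,(1−p₀)/p₁}.
  lower = (p₁ − p₀)/p₁ = 0.31008 / 0.53004 ≈ 0.5850
  upper = min{1, (1 − p₀)/p₁} = 0.78004 / 0.53004 ≈ 1.4717 → capped at 1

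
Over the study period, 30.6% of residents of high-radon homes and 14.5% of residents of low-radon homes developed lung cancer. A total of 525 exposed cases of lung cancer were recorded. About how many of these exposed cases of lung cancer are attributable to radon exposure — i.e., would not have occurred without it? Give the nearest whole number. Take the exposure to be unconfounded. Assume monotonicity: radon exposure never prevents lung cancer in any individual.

p₁ = 0.306, p₀ = 0.145.
PN = (p₁ − p₀)/p₁ = (0.306 − 0.145) / 0.306 ≈ 0.52614.
Attributable cases ≈ PN × (exposed cases) = 0.52614 × 525 ≈ 276.23.

about 276 cases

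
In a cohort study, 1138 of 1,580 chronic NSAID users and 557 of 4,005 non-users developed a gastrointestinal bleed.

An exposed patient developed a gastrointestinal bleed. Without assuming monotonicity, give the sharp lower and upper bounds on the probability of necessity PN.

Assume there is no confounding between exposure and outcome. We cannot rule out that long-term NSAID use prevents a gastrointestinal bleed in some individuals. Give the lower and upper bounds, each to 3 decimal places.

p₁ = P(outcome | exposed) = 1138/1580 = 0.72025
p₀ = P(outcome | unexposed) = 557/4005 = 0.13908
Under exogeneity alone the bounds on PN are max{0,(p₁−p₀)/p₁} ≤ PN ≤ min{1,(1−p₀)/p₁}.
  lower = (p₁ − p₀)/p₁ = 0.58118 / 0.72025 ≈ 0.8069
  upper = min{1, (1 − p₀)/p₁} = 0.86092 / 0.72025 ≈ 1.1953 → capped at 1

0.807 ≤ PN ≤ 1.000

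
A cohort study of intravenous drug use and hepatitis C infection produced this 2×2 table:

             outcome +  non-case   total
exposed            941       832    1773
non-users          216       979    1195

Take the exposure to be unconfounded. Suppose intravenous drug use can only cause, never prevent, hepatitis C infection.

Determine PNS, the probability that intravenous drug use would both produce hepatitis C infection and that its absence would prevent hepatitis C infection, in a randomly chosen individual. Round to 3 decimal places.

p₁ = P(outcome | exposed) = 941/1773 = 0.53074
p₀ = P(outcome | unexposed) = 216/1195 = 0.18075
Under exogeneity and monotonicity, PNS = p₁ − p₀.
PNS = 0.53074 − 0.18075 = 0.34999

PNS ≈ 0.350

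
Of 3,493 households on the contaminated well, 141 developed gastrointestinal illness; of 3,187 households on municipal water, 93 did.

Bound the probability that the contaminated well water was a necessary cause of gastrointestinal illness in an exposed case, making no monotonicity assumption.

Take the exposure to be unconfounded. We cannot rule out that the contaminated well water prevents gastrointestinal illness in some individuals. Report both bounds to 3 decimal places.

0.277 ≤ PN ≤ 1.000

p₁ = P(outcome | exposed) = 141/3493 = 0.040366
p₀ = P(outcome | unexposed) = 93/3187 = 0.029181
Under exogeneity alone the bounds on PN are max{0,(p₁−p₀)/p₁} ≤ PN ≤ min{1,(1−p₀)/p₁}.
  lower = (p₁ − p₀)/p₁ = 0.011185 / 0.040366 ≈ 0.2771
  upper = min{1, (1 − p₀)/p₁} = 0.97082 / 0.040366 ≈ 24.0501 → capped at 1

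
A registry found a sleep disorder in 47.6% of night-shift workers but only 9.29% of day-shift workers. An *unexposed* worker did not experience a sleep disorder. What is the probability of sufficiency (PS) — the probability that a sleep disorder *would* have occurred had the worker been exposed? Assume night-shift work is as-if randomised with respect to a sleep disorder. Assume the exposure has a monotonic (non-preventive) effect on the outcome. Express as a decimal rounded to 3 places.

PS ≈ 0.422

p₁ = 0.476, p₀ = 0.0929.
Under exogeneity and monotonicity, PS = (p₁ − p₀) / (1 − p₀).
PS = (0.476 − 0.0929) / (1 − 0.0929) = 0.3831 / 0.9071 ≈ 0.4223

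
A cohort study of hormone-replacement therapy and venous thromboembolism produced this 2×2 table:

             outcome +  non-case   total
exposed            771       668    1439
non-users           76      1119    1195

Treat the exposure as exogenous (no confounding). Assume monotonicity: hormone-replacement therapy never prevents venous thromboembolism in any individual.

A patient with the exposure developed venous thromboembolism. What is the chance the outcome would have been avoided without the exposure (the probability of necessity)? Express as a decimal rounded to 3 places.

PN ≈ 0.881

p₁ = P(outcome | exposed) = 771/1439 = 0.53579
p₀ = P(outcome | unexposed) = 76/1195 = 0.063598
Under exogeneity and monotonicity, PN = (p₁ − p₀)/p₁.
PN = (0.53579 − 0.063598) / 0.53579 ≈ 0.8813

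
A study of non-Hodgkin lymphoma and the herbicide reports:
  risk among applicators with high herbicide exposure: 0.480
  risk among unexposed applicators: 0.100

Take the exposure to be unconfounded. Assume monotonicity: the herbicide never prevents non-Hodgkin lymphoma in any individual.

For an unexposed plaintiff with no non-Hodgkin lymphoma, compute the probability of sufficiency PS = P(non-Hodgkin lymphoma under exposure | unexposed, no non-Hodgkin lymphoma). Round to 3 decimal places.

PS ≈ 0.422

Let p₁ = 0.48, p₀ = 0.1.
Under exogeneity and monotonicity, PS = (p₁ − p₀) / (1 − p₀).
PS = (0.48 − 0.1) / (1 − 0.1) = 0.38 / 0.9 ≈ 0.4222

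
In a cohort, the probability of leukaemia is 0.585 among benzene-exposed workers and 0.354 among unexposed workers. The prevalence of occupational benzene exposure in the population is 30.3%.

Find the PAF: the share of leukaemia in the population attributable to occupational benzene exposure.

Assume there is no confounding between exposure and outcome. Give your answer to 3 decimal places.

PAF ≈ 0.165

Let p₁ = 0.585, p₀ = 0.354.
Overall risk P(Y=1) = π·p₁ + (1−π)·p₀ = 0.303×0.585 + 0.697×0.354 = 0.42399.
Under exogeneity, PAF = [P(Y=1) − p₀] / P(Y=1).
PAF = (0.42399 − 0.354) / 0.42399 ≈ 0.1651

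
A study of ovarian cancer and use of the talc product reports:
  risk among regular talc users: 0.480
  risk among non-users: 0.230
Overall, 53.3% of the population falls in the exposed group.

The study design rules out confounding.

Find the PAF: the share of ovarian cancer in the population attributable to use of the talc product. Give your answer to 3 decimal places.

PAF ≈ 0.367

Let p₁ = 0.48, p₀ = 0.23.
Overall risk P(Y=1) = π·p₁ + (1−π)·p₀ = 0.533×0.48 + 0.467×0.23 = 0.36325.
Under exogeneity, PAF = [P(Y=1) − p₀] / P(Y=1).
PAF = (0.36325 − 0.23) / 0.36325 ≈ 0.3668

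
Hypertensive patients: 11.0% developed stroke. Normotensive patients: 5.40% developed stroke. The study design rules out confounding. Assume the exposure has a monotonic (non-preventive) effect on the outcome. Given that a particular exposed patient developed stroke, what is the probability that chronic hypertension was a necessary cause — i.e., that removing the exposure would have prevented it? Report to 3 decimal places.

p₁ = 0.11, p₀ = 0.054.
Under exogeneity and monotonicity, PN = (p₁ − p₀) / p₁.
PN = (0.11 − 0.054) / 0.11 = 0.056 / 0.11 ≈ 0.5091

PN ≈ 0.509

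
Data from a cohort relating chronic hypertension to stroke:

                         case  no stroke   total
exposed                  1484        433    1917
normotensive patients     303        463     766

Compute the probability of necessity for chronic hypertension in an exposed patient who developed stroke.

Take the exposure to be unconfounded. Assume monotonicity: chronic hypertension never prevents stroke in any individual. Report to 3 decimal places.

PN ≈ 0.489

p₁ = P(outcome | exposed) = 1484/1917 = 0.77413
p₀ = P(outcome | unexposed) = 303/766 = 0.39556
Under exogeneity and monotonicity, PN = (p₁ − p₀) / p₁.
PN = (0.77413 − 0.39556) / 0.77413 = 0.37856 / 0.77413 ≈ 0.4890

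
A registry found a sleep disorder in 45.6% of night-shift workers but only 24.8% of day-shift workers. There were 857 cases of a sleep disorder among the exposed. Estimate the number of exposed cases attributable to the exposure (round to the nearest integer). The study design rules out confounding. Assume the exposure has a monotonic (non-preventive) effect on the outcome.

about 391 cases

p₁ = 0.456, p₀ = 0.248.
PN = (p₁ − p₀)/p₁ = (0.456 − 0.248) / 0.456 ≈ 0.45614.
Attributable cases ≈ PN × (exposed cases) = 0.45614 × 857 ≈ 390.91.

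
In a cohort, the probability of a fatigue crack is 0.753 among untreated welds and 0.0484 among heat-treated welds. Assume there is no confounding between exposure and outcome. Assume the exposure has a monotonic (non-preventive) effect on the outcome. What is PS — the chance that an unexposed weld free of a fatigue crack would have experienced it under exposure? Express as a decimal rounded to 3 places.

PS ≈ 0.740

Let p₁ = 0.753, p₀ = 0.0484.
Under exogeneity and monotonicity, PS = (p₁ − p₀) / (1 − p₀).
PS = (0.753 − 0.0484) / (1 − 0.0484) = 0.7046 / 0.9516 ≈ 0.7404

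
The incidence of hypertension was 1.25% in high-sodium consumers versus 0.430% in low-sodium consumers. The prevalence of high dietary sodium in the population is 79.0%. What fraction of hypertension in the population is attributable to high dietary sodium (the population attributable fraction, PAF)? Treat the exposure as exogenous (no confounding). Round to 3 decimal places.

p₁ = 0.0125, p₀ = 0.0043.
Overall risk P(Y=1) = π·p₁ + (1−π)·p₀ = 0.79×0.0125 + 0.21×0.0043 = 0.010778.
Under exogeneity, PAF = [P(Y=1) − p₀] / P(Y=1).
PAF = (0.010778 − 0.0043) / 0.010778 ≈ 0.6010

PAF ≈ 0.601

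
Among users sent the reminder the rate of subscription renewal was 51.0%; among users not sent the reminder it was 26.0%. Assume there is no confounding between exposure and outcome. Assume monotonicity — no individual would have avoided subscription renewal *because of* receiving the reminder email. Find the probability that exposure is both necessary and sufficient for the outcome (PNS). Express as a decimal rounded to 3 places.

PNS ≈ 0.250

p₁ = 0.51, p₀ = 0.26.
Under exogeneity and monotonicity, PNS = p₁ − p₀.
PNS = 0.51 − 0.26 = 0.25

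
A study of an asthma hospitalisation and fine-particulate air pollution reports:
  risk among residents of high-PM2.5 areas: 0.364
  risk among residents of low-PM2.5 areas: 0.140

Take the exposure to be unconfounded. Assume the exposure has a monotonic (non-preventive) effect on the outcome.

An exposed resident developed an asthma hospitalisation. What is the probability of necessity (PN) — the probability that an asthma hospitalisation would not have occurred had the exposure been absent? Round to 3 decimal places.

Let p₁ = 0.364, p₀ = 0.14.
Under exogeneity and monotonicity, PN = (p₁ − p₀) / p₁.
PN = (0.364 − 0.14) / 0.364 = 0.224 / 0.364 ≈ 0.6154

PN ≈ 0.615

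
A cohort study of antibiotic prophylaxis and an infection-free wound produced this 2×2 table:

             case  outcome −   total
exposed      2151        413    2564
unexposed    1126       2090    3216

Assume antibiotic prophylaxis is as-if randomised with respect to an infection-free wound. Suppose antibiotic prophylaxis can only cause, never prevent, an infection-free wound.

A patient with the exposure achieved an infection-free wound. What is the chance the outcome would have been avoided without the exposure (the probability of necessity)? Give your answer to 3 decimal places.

PN ≈ 0.583

p₁ = P(outcome | exposed) = 2151/2564 = 0.83892
p₀ = P(outcome | unexposed) = 1126/3216 = 0.35012
Under exogeneity and monotonicity, PN = (p₁ − p₀) / p₁.
PN = (0.83892 − 0.35012) / 0.83892 = 0.4888 / 0.83892 ≈ 0.5827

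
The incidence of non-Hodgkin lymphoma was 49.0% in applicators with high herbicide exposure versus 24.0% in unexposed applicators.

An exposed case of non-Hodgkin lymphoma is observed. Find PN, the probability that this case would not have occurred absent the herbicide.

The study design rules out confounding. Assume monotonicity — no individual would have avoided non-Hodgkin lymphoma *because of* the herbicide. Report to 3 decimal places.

p₁ = 0.49, p₀ = 0.24.
Under exogeneity and monotonicity, PN = (p₁ − p₀) / p₁.
PN = (0.49 − 0.24) / 0.49 = 0.25 / 0.49 ≈ 0.5102

PN ≈ 0.510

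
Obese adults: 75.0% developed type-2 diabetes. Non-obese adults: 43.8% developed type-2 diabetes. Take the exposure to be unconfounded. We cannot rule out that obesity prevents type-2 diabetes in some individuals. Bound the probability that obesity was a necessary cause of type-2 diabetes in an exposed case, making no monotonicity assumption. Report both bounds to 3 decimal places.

0.416 ≤ PN ≤ 0.749

p₁ = 0.75, p₀ = 0.438.
Under exogeneity alone the bounds on PN are max{0,(p₁−p₀)/p₁} ≤ PN ≤ min{1,(1−p₀)/p₁}.
  lower = (p₁ − p₀)/p₁ = 0.312 / 0.75 ≈ 0.4160
  upper = min{1, (1 − p₀)/p₁} = 0.562 / 0.75 ≈ 0.7493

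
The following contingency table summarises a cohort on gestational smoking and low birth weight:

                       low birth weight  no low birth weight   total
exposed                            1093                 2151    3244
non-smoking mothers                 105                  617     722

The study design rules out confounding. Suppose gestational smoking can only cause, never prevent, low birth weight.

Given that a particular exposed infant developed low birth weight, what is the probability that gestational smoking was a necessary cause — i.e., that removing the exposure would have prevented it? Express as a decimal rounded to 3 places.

p₁ = P(outcome | exposed) = 1093/3244 = 0.33693
p₀ = P(outcome | unexposed) = 105/722 = 0.14543
Under exogeneity and monotonicity, PN = (p₁ − p₀) / p₁.
PN = (0.33693 − 0.14543) / 0.33693 = 0.1915 / 0.33693 ≈ 0.5684

PN ≈ 0.568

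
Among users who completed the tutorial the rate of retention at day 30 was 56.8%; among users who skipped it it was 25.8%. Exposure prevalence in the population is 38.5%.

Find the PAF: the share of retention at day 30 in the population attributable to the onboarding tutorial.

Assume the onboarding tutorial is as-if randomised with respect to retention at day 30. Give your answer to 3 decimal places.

PAF ≈ 0.316

p₁ = 0.568, p₀ = 0.258.
Overall risk P(Y=1) = π·p₁ + (1−π)·p₀ = 0.385×0.568 + 0.615×0.258 = 0.37735.
Under exogeneity, PAF = [P(Y=1) − p₀] / P(Y=1).
PAF = (0.37735 − 0.258) / 0.37735 ≈ 0.3163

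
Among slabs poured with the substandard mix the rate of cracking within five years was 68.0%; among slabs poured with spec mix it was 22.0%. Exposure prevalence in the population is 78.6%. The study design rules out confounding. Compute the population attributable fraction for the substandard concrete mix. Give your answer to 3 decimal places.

PAF ≈ 0.622

p₁ = 0.68, p₀ = 0.22.
Overall risk P(Y=1) = π·p₁ + (1−π)·p₀ = 0.786×0.68 + 0.214×0.22 = 0.58156.
Under exogeneity, PAF = [P(Y=1) − p₀] / P(Y=1).
PAF = (0.58156 − 0.22) / 0.58156 ≈ 0.6217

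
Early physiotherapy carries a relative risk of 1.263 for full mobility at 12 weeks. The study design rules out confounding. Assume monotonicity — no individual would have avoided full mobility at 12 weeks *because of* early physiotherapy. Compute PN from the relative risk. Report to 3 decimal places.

PN ≈ 0.208

Under exogeneity and monotonicity, PN = (RR − 1) / RR = 1 − 1/RR.
PN = (1.263 − 1) / 1.263 = 0.263 / 1.263 ≈ 0.2082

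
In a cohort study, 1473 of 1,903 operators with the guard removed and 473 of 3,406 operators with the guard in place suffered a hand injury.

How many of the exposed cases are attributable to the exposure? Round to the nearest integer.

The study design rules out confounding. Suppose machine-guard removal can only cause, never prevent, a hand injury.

p₁ = P(outcome | exposed) = 1473/1903 = 0.77404
p₀ = P(outcome | unexposed) = 473/3406 = 0.13887
PN = (p₁ − p₀)/p₁ = (0.77404 − 0.13887) / 0.77404 ≈ 0.82059.
Attributable cases ≈ PN × (exposed cases) = 0.82059 × 1473 ≈ 1208.73.

about 1209 cases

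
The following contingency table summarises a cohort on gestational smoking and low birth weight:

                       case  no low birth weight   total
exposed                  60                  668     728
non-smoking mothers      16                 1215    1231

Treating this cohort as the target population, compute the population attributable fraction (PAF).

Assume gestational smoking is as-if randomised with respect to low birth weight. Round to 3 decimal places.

PAF ≈ 0.665

p₁ = P(outcome | exposed) = 60/728 = 0.082418
p₀ = P(outcome | unexposed) = 16/1231 = 0.012998
Exposure prevalence π = 728/1959 = 0.37162; overall risk P(Y=1) = 0.038795.
Under exogeneity, PAF = [P(Y=1) − p₀]/P(Y=1).
PAF = (0.038795 − 0.012998) / 0.038795 ≈ 0.6650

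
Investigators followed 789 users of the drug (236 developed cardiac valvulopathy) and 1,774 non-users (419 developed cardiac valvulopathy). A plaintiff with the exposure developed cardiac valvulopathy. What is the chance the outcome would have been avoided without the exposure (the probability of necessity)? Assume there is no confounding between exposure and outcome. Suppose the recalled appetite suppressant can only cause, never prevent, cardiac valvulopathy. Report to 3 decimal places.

PN ≈ 0.210

p₁ = P(outcome | exposed) = 236/789 = 0.29911
p₀ = P(outcome | unexposed) = 419/1774 = 0.23619
Under exogeneity and monotonicity, PN = (p₁ − p₀) / p₁.
PN = (0.29911 − 0.23619) / 0.29911 = 0.062923 / 0.29911 ≈ 0.2104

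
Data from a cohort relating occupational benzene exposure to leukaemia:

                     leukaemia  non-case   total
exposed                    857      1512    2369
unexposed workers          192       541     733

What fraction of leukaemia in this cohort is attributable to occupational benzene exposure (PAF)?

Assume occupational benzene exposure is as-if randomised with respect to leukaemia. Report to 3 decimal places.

PAF ≈ 0.225

p₁ = P(outcome | exposed) = 857/2369 = 0.36176
p₀ = P(outcome | unexposed) = 192/733 = 0.26194
Exposure prevalence π = 2369/3102 = 0.7637; overall risk P(Y=1) = 0.33817.
Under exogeneity, PAF = [P(Y=1) − p₀]/P(Y=1).
PAF = (0.33817 − 0.26194) / 0.33817 ≈ 0.2254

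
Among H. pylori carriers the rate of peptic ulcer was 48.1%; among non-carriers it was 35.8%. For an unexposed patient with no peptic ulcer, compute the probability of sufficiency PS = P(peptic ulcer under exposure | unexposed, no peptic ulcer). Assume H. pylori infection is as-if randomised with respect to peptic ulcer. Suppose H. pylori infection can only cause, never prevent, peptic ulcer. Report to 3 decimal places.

p₁ = 0.481, p₀ = 0.358.
Under exogeneity and monotonicity, PS = (p₁ − p₀) / (1 − p₀).
PS = (0.481 − 0.358) / (1 − 0.358) = 0.123 / 0.642 ≈ 0.1916

PS ≈ 0.192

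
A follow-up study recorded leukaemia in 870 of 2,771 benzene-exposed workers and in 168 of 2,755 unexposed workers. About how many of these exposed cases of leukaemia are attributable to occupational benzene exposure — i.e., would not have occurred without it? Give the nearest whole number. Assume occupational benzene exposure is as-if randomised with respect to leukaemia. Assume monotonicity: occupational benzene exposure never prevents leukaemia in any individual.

about 701 cases

p₁ = P(outcome | exposed) = 870/2771 = 0.31397
p₀ = P(outcome | unexposed) = 168/2755 = 0.06098
PN = (p₁ − p₀)/p₁ = (0.31397 − 0.06098) / 0.31397 ≈ 0.80578.
Attributable cases ≈ PN × (exposed cases) = 0.80578 × 870 ≈ 701.02.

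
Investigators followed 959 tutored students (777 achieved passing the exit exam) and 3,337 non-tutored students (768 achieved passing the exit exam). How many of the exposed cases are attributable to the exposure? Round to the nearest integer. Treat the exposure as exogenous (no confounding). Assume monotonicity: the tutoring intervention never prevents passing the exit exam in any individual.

about 556 cases

p₁ = P(outcome | exposed) = 777/959 = 0.81022
p₀ = P(outcome | unexposed) = 768/3337 = 0.23015
PN = (p₁ − p₀)/p₁ = (0.81022 − 0.23015) / 0.81022 ≈ 0.71594.
Attributable cases ≈ PN × (exposed cases) = 0.71594 × 777 ≈ 556.29.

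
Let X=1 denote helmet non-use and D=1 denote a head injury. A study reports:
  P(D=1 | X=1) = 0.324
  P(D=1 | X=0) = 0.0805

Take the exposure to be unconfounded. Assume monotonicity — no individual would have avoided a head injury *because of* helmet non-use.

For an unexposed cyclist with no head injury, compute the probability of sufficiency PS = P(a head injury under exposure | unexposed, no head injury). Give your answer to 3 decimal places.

Let p₁ = 0.324, p₀ = 0.0805.
Under exogeneity and monotonicity, PS = (p₁ − p₀) / (1 − p₀).
PS = (0.324 − 0.0805) / (1 − 0.0805) = 0.2435 / 0.9195 ≈ 0.2648

PS ≈ 0.265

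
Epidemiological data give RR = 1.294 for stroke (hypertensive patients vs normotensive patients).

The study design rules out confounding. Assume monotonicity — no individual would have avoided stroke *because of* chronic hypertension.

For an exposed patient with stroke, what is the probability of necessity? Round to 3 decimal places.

PN ≈ 0.227

Under exogeneity and monotonicity, PN = (RR − 1) / RR = 1 − 1/RR.
PN = (1.294 − 1) / 1.294 = 0.294 / 1.294 ≈ 0.2272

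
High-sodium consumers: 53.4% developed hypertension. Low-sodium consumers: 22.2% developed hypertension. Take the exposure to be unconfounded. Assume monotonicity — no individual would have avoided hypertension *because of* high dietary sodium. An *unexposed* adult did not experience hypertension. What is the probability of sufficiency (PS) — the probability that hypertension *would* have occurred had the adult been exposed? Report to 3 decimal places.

PS ≈ 0.401

p₁ = 0.534, p₀ = 0.222.
Under exogeneity and monotonicity, PS = (p₁ − p₀) / (1 − p₀).
PS = (0.534 − 0.222) / (1 − 0.222) = 0.312 / 0.778 ≈ 0.4010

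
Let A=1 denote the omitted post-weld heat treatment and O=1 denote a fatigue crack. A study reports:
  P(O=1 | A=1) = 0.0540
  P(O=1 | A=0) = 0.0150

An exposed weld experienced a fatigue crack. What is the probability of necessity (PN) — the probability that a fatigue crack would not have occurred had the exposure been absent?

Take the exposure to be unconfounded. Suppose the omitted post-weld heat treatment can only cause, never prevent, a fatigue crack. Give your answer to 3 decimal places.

Let p₁ = 0.054, p₀ = 0.015.
Under exogeneity and monotonicity, PN = (p₁ − p₀) / p₁.
PN = (0.054 − 0.015) / 0.054 = 0.039 / 0.054 ≈ 0.7222

PN ≈ 0.722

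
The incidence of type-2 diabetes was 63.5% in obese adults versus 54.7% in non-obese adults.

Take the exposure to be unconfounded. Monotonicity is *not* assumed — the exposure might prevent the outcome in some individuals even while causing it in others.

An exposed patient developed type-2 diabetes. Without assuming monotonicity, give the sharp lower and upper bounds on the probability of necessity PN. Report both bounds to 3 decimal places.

0.139 ≤ PN ≤ 0.713

p₁ = 0.635, p₀ = 0.547.
Under exogeneity alone the bounds on PN are max{0,(p₁−p₀)/p₁} ≤ PN ≤ min{1,(1−p₀)/p₁}.
  lower = (p₁ − p₀)/p₁ = 0.088 / 0.635 ≈ 0.1386
  upper = min{1, (1 − p₀)/p₁} = 0.453 / 0.635 ≈ 0.7134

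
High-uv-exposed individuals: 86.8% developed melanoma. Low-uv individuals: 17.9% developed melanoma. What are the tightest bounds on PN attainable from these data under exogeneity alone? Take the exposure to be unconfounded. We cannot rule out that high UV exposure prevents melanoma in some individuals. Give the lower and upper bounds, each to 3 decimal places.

0.794 ≤ PN ≤ 0.946

p₁ = 0.868, p₀ = 0.179.
Under exogeneity alone the bounds on PN are max{0,(p₁−p₀)/p₁} ≤ PN ≤ min{1,(1−p₀)/p₁}.
  lower = (p₁ − p₀)/p₁ = 0.689 / 0.868 ≈ 0.7938
  upper = min{1, (1 − p₀)/p₁} = 0.821 / 0.868 ≈ 0.9459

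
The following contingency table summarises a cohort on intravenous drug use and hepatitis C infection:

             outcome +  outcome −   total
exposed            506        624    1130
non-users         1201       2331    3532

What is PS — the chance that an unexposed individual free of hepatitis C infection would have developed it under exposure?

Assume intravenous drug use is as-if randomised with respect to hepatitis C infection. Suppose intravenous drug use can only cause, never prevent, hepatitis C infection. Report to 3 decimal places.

p₁ = P(outcome | exposed) = 506/1130 = 0.44779
p₀ = P(outcome | unexposed) = 1201/3532 = 0.34003
Under exogeneity and monotonicity, PS = (p₁ − p₀)/(1 − p₀).
PS = (0.44779 − 0.34003) / 0.65997 ≈ 0.1633

PS ≈ 0.163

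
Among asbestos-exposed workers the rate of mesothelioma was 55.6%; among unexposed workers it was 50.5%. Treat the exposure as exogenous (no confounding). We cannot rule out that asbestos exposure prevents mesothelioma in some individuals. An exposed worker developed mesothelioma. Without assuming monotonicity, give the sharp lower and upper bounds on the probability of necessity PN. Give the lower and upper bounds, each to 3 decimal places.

0.092 ≤ PN ≤ 0.890

p₁ = 0.556, p₀ = 0.505.
Under exogeneity alone the bounds on PN are max{0,(p₁−p₀)/p₁} ≤ PN ≤ min{1,(1−p₀)/p₁}.
  lower = (p₁ − p₀)/p₁ = 0.051 / 0.556 ≈ 0.0917
  upper = min{1, (1 − p₀)/p₁} = 0.495 / 0.556 ≈ 0.8903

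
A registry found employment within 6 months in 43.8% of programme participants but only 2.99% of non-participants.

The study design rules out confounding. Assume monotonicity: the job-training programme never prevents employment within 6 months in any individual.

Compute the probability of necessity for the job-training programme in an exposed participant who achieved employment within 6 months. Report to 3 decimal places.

PN ≈ 0.932

p₁ = 0.438, p₀ = 0.0299.
Under exogeneity and monotonicity, PN = (p₁ − p₀) / p₁.
PN = (0.438 − 0.0299) / 0.438 = 0.4081 / 0.438 ≈ 0.9317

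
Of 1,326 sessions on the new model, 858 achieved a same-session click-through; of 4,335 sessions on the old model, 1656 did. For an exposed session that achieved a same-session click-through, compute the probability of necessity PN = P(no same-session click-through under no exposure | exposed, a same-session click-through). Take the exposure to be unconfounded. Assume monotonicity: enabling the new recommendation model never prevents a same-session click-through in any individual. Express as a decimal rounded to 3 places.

p₁ = P(outcome | exposed) = 858/1326 = 0.64706
p₀ = P(outcome | unexposed) = 1656/4335 = 0.38201
Under exogeneity and monotonicity, PN = (p₁ − p₀) / p₁.
PN = (0.64706 − 0.38201) / 0.64706 = 0.26505 / 0.64706 ≈ 0.4096

PN ≈ 0.410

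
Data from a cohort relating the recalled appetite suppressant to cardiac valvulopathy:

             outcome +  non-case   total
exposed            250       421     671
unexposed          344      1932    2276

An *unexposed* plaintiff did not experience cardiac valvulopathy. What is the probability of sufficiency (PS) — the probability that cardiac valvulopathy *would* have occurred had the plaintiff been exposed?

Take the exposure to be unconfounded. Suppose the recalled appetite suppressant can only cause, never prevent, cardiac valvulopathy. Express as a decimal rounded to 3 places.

p₁ = P(outcome | exposed) = 250/671 = 0.37258
p₀ = P(outcome | unexposed) = 344/2276 = 0.15114
Under exogeneity and monotonicity, PS = (p₁ − p₀) / (1 − p₀).
PS = (0.37258 − 0.15114) / (1 − 0.15114) = 0.22144 / 0.84886 ≈ 0.2609

PS ≈ 0.261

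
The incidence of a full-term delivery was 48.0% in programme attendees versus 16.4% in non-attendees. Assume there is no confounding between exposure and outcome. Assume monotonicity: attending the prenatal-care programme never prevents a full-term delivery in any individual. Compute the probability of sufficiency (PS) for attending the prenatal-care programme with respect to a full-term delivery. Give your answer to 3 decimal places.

p₁ = 0.48, p₀ = 0.164.
Under exogeneity and monotonicity, PS = (p₁ − p₀) / (1 − p₀).
PS = (0.48 − 0.164) / (1 − 0.164) = 0.316 / 0.836 ≈ 0.3780

PS ≈ 0.378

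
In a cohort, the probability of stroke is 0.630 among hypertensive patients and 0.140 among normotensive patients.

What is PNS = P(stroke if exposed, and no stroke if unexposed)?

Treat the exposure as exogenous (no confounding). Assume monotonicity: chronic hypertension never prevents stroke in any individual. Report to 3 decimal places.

PNS ≈ 0.490

Let p₁ = 0.63, p₀ = 0.14.
Under exogeneity and monotonicity, PNS = p₁ − p₀.
PNS = 0.63 − 0.14 = 0.49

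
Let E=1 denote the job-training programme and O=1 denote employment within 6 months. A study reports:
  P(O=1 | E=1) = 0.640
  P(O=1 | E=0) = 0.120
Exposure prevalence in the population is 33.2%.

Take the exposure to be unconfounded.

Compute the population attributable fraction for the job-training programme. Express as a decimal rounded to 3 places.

PAF ≈ 0.590

Let p₁ = 0.64, p₀ = 0.12.
Overall risk P(Y=1) = π·p₁ + (1−π)·p₀ = 0.332×0.64 + 0.668×0.12 = 0.29264.
Under exogeneity, PAF = [P(Y=1) − p₀] / P(Y=1).
PAF = (0.29264 − 0.12) / 0.29264 ≈ 0.5899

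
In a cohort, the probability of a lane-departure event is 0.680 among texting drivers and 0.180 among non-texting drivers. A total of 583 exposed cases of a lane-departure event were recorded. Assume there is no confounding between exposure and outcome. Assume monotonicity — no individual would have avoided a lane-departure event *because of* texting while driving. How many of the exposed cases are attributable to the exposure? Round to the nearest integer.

Let p₁ = 0.68, p₀ = 0.18.
PN = (p₁ − p₀)/p₁ = (0.68 − 0.18) / 0.68 ≈ 0.73529.
Attributable cases ≈ PN × (exposed cases) = 0.73529 × 583 ≈ 428.68.

about 429 cases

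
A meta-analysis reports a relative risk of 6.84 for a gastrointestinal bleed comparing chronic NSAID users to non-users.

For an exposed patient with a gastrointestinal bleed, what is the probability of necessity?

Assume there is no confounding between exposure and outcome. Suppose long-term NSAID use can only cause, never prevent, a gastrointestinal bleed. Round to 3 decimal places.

Under exogeneity and monotonicity, PN = (RR − 1) / RR = 1 − 1/RR.
PN = (6.84 − 1) / 6.84 = 5.84 / 6.84 ≈ 0.8538

PN ≈ 0.854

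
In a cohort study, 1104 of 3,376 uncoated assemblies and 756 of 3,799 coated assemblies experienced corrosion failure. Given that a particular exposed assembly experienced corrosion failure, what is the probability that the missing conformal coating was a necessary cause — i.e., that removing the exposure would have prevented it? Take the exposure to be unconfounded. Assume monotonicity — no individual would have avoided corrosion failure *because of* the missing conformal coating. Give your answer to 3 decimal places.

PN ≈ 0.391

p₁ = P(outcome | exposed) = 1104/3376 = 0.32701
p₀ = P(outcome | unexposed) = 756/3799 = 0.199
Under exogeneity and monotonicity, PN = (p₁ − p₀) / p₁.
PN = (0.32701 − 0.199) / 0.32701 = 0.12801 / 0.32701 ≈ 0.3915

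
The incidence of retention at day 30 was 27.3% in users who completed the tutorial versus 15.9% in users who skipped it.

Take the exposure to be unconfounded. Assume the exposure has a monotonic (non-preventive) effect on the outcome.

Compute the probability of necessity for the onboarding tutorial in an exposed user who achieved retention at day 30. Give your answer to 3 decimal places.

p₁ = 0.273, p₀ = 0.159.
Under exogeneity and monotonicity, PN = (p₁ − p₀) / p₁.
PN = (0.273 − 0.159) / 0.273 = 0.114 / 0.273 ≈ 0.4176

PN ≈ 0.418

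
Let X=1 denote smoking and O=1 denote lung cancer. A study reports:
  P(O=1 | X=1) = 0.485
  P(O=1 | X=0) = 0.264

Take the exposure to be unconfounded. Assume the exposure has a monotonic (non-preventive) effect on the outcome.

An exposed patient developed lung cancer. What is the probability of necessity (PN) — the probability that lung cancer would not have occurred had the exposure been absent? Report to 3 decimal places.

PN ≈ 0.456

Let p₁ = 0.485, p₀ = 0.264.
Under exogeneity and monotonicity, PN = (p₁ − p₀) / p₁.
PN = (0.485 − 0.264) / 0.485 = 0.221 / 0.485 ≈ 0.4557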